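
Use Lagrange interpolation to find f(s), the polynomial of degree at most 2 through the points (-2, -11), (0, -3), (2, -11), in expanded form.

f(s) = -2s^2 - 3

L_0(s) = s(s - 2) / [8] = (1/8)s^2 - (1/4)s
L_1(s) = (s + 2)(s - 2) / [-4] = -(1/4)s^2 + 1
L_2(s) = (s + 2)s / [8] = (1/8)s^2 + (1/4)s
f(s) = (-11)·L_0 + (-3)·L_1 + (-11)·L_2
  (-11)·L_0(s) = -(11/8)s^2 + (11/4)s
  (-3)·L_1(s) = (3/4)s^2 - 3
  (-11)·L_2(s) = -(11/8)s^2 - (11/4)s
Adding term by term: -2s^2 - 3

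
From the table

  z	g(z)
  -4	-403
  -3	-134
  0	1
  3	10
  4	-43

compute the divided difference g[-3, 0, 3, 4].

g[-3,0] = (1 - (-134)) / (0 - (-3)) = 45
g[0,3] = (10 - 1) / (3 - 0) = 3
g[3,4] = (-43 - 10) / (4 - 3) = -53
g[-3,0,3] = (3 - 45) / (3 - (-3)) = -7
g[0,3,4] = (-53 - 3) / (4 - 0) = -14
g[-3,0,3,4] = (-14 - (-7)) / (4 - (-3)) = -1

-1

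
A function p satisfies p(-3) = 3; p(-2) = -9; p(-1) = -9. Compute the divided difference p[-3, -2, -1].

p[-3,-2] = (-9 - 3) / (-2 - (-3)) = -12
p[-2,-1] = (-9 - (-9)) / (-1 - (-2)) = 0
p[-3,-2,-1] = (0 - (-12)) / (-1 - (-3)) = 6

6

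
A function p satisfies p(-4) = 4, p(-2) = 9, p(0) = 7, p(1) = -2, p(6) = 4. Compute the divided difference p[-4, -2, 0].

p[-4,-2] = (9 - 4) / (-2 - (-4)) = 5/2
p[-2,0] = (7 - 9) / (0 - (-2)) = -1
p[-4,-2,0] = (-1 - 5/2) / (0 - (-4)) = -7/8

-7/8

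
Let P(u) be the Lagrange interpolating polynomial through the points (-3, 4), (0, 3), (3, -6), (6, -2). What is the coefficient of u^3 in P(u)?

7/54

L_0(u) = u(u - 3)(u - 6) / [-162] = -(1/162)u^3 + (1/18)u^2 - (1/9)u
L_1(u) = (u + 3)(u - 3)(u - 6) / [54] = (1/54)u^3 - (1/9)u^2 - (1/6)u + 1
L_2(u) = (u + 3)u(u - 6) / [-54] = -(1/54)u^3 + (1/18)u^2 + (1/3)u
L_3(u) = (u + 3)u(u - 3) / [162] = (1/162)u^3 - (1/18)u
P(u) = 4·L_0 + 3·L_1 + (-6)·L_2 + (-2)·L_3
Only the coefficient of u^3 is needed; take it from each L_i and combine:
4·(-1/162) + 3·(1/54) + (-6)·(-1/54) + (-2)·(1/162) = 7/54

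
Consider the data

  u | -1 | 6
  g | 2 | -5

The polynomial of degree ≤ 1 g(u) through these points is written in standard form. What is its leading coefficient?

The leading coefficient equals the top divided difference g[-1,6].
g[-1,6] = (-5 - 2) / (6 - (-1)) = -1

-1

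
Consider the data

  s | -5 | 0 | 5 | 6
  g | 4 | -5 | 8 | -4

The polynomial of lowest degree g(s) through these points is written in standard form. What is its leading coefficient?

L_0(s) = s(s - 5)(s - 6) / [-550] = -(1/550)s^3 + (1/50)s^2 - (3/55)s
L_1(s) = (s + 5)(s - 5)(s - 6) / [150] = (1/150)s^3 - (1/25)s^2 - (1/6)s + 1
L_2(s) = (s + 5)s(s - 6) / [-50] = -(1/50)s^3 + (1/50)s^2 + (3/5)s
L_3(s) = (s + 5)s(s - 5) / [66] = (1/66)s^3 - (25/66)s
g(s) = 4·L_0 + (-5)·L_1 + 8·L_2 + (-4)·L_3
Only the coefficient of s^3 is needed; take it from each L_i and combine:
4·(-1/550) + (-5)·(1/150) + 8·(-1/50) + (-4)·(1/66) = -431/1650

-431/1650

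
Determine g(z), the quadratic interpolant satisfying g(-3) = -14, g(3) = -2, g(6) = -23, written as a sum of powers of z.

g(z) = -z^2 + 2z + 1

Newton's divided differences:
g[-3,3] = (-2 - (-14)) / (3 - (-3)) = 2
g[3,6] = (-23 - (-2)) / (6 - 3) = -7
g[-3,3,6] = (-7 - 2) / (6 - (-3)) = -1
g(z) = -14 + 2·(z + 3) + (-1)·(z + 3)(z - 3)
Expanding: g(z) = -z^2 + 2z + 1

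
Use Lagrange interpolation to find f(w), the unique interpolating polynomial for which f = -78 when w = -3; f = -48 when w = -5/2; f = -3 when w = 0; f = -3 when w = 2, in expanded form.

Build the Lagrange basis polynomials:
L_0(w) = (w + 5/2)w(w - 2) / [-15/2] = -(2/15)w^3 - (1/15)w^2 + (2/3)w
L_1(w) = (w + 3)w(w - 2) / [45/8] = (8/45)w^3 + (8/45)w^2 - (16/15)w
L_2(w) = (w + 3)(w + 5/2)(w - 2) / [-15] = -(1/15)w^3 - (7/30)w^2 + (7/30)w + 1
L_3(w) = (w + 3)(w + 5/2)w / [45] = (1/45)w^3 + (11/90)w^2 + (1/6)w
f(w) = (-78)·L_0 + (-48)·L_1 + (-3)·L_2 + (-3)·L_3
  (-78)·L_0(w) = (52/5)w^3 + (26/5)w^2 - 52w
  (-48)·L_1(w) = -(128/15)w^3 - (128/15)w^2 + (256/5)w
  (-3)·L_2(w) = (1/5)w^3 + (7/10)w^2 - (7/10)w - 3
  (-3)·L_3(w) = -(1/15)w^3 - (11/30)w^2 - (1/2)w
Adding term by term: 2w^3 - 3w^2 - 2w - 3

f(w) = 2w^3 - 3w^2 - 2w - 3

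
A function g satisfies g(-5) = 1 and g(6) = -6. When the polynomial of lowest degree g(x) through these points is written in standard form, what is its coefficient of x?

-7/11

The leading coefficient equals the top divided difference g[-5,6].
g[-5,6] = (-6 - 1) / (6 - (-5)) = -7/11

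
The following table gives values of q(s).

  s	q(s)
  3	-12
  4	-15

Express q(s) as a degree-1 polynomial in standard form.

q(s) = -3s - 3

L_0(s) = (s - 4) / [-1] = -s + 4
L_1(s) = (s - 3) / [1] = s - 3
q(s) = (-12)·L_0 + (-15)·L_1
  (-12)·L_0(s) = 12s - 48
  (-15)·L_1(s) = -15s + 45
Adding term by term: -3s - 3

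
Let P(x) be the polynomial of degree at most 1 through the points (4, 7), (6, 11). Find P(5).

Evaluate each Lagrange basis at x = 5:
L_0(5) = (-1)/[(-2)] = 1/2
L_1(5) = (1)/[(2)] = 1/2
Sum: 7·(1/2) + 11·(1/2) = 9

9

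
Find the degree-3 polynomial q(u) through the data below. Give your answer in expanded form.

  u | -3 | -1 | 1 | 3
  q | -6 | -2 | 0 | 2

q(u) = (1/24)u^3 - (1/8)u^2 + (23/24)u - 7/8

L_0(u) = (u + 1)(u - 1)(u - 3) / [-48] = -(1/48)u^3 + (1/16)u^2 + (1/48)u - 1/16
L_1(u) = (u + 3)(u - 1)(u - 3) / [16] = (1/16)u^3 - (1/16)u^2 - (9/16)u + 9/16
L_2(u) = (u + 3)(u + 1)(u - 3) / [-16] = -(1/16)u^3 - (1/16)u^2 + (9/16)u + 9/16
L_3(u) = (u + 3)(u + 1)(u - 1) / [48] = (1/48)u^3 + (1/16)u^2 - (1/48)u - 1/16
q(u) = (-6)·L_0 + (-2)·L_1 + 0·L_2 + 2·L_3
  (-6)·L_0(u) = (1/8)u^3 - (3/8)u^2 - (1/8)u + 3/8
  (-2)·L_1(u) = -(1/8)u^3 + (1/8)u^2 + (9/8)u - 9/8
  0·L_2(u) = 0
  2·L_3(u) = (1/24)u^3 + (1/8)u^2 - (1/24)u - 1/8
Adding term by term: (1/24)u^3 - (1/8)u^2 + (23/24)u - 7/8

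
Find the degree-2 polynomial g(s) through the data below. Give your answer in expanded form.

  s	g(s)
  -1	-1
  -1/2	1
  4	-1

g(s) = -(8/9)s^2 + (8/3)s + 23/9

Newton's divided differences:
g[-1,-1/2] = (1 - (-1)) / (-1/2 - (-1)) = 4
g[-1/2,4] = (-1 - 1) / (4 - (-1/2)) = -4/9
g[-1,-1/2,4] = (-4/9 - 4) / (4 - (-1)) = -8/9
g(s) = -1 + 4·(s + 1) + (-8/9)·(s + 1)(s + 1/2)
Expanding: g(s) = -(8/9)s^2 + (8/3)s + 23/9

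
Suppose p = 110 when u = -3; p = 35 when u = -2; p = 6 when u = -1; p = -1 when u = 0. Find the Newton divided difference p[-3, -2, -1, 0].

p[-3,-2] = (35 - 110) / (-2 - (-3)) = -75
p[-2,-1] = (6 - 35) / (-1 - (-2)) = -29
p[-1,0] = (-1 - 6) / (0 - (-1)) = -7
p[-3,-2,-1] = (-29 - (-75)) / (-1 - (-3)) = 23
p[-2,-1,0] = (-7 - (-29)) / (0 - (-2)) = 11
p[-3,-2,-1,0] = (11 - 23) / (0 - (-3)) = -4

-4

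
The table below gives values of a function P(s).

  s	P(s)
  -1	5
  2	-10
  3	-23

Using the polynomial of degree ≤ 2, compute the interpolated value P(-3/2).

4

L_0(-3/2) = (-7/2)·(-9/2)/[(-3)·(-4)] = 21/16
L_1(-3/2) = (-1/2)·(-9/2)/[(3)·(-1)] = -3/4
L_2(-3/2) = (-1/2)·(-7/2)/[(4)·(1)] = 7/16
Sum: 5·(21/16) + (-10)·(-3/4) + (-23)·(7/16) = 4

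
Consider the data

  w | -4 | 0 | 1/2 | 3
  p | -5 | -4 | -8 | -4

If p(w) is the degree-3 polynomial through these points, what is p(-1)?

Evaluate each Lagrange basis at w = -1:
L_0(-1) = (-1)·(-3/2)·(-4)/[(-4)·(-9/2)·(-7)] = 1/21
L_1(-1) = (3)·(-3/2)·(-4)/[(4)·(-1/2)·(-3)] = 3
L_2(-1) = (3)·(-1)·(-4)/[(9/2)·(1/2)·(-5/2)] = -32/15
L_3(-1) = (3)·(-1)·(-3/2)/[(7)·(3)·(5/2)] = 3/35
Sum: (-5)·(1/21) + (-4)·(3) + (-8)·(-32/15) + (-4)·(3/35) = 157/35

157/35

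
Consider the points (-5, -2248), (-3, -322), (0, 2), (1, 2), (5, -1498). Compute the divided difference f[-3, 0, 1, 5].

-6

f[-3,0] = (2 - (-322)) / (0 - (-3)) = 108
f[0,1] = (2 - 2) / (1 - 0) = 0
f[1,5] = (-1498 - 2) / (5 - 1) = -375
f[-3,0,1] = (0 - 108) / (1 - (-3)) = -27
f[0,1,5] = (-375 - 0) / (5 - 0) = -75
f[-3,0,1,5] = (-75 - (-27)) / (5 - (-3)) = -6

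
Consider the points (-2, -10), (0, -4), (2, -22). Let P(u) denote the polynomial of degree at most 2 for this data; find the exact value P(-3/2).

-25/4

Using Newton's divided-difference form:
P[-2,0] = (-4 - (-10)) / (0 - (-2)) = 3
P[0,2] = (-22 - (-4)) / (2 - 0) = -9
P[-2,0,2] = (-9 - 3) / (2 - (-2)) = -3
P(-3/2) = -10 + 3·(1/2) + (-3)·(1/2)·(-3/2) = -25/4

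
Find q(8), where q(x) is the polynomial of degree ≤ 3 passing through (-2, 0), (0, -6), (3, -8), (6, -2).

56/9

Using Newton's divided-difference form:
q[-2,0] = (-6 - 0) / (0 - (-2)) = -3
q[0,3] = (-8 - (-6)) / (3 - 0) = -2/3
q[3,6] = (-2 - (-8)) / (6 - 3) = 2
q[-2,0,3] = (-2/3 - (-3)) / (3 - (-2)) = 7/15
q[0,3,6] = (2 - (-2/3)) / (6 - 0) = 4/9
q[-2,0,3,6] = (4/9 - 7/15) / (6 - (-2)) = -1/360
q(8) = 0 + (-3)·(10) + (7/15)·(10)·(8) + (-1/360)·(10)·(8)·(5) = 56/9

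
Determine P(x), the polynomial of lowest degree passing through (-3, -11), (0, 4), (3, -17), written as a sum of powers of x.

L_0(x) = x(x - 3) / [18] = (1/18)x^2 - (1/6)x
L_1(x) = (x + 3)(x - 3) / [-9] = -(1/9)x^2 + 1
L_2(x) = (x + 3)x / [18] = (1/18)x^2 + (1/6)x
P(x) = (-11)·L_0 + 4·L_1 + (-17)·L_2
  (-11)·L_0(x) = -(11/18)x^2 + (11/6)x
  4·L_1(x) = -(4/9)x^2 + 4
  (-17)·L_2(x) = -(17/18)x^2 - (17/6)x
Adding term by term: -2x^2 - x + 4

P(x) = -2x^2 - x + 4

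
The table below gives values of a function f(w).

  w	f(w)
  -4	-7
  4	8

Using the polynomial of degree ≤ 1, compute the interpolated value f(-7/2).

-97/16

L_0(-7/2) = (-15/2)/[(-8)] = 15/16
L_1(-7/2) = (1/2)/[(8)] = 1/16
Sum: (-7)·(15/16) + 8·(1/16) = -97/16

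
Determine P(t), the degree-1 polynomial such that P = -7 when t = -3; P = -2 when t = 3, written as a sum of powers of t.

P(t) = (5/6)t - 9/2

L_0(t) = (t - 3) / [-6] = -(1/6)t + 1/2
L_1(t) = (t + 3) / [6] = (1/6)t + 1/2
P(t) = (-7)·L_0 + (-2)·L_1
  (-7)·L_0(t) = (7/6)t - 7/2
  (-2)·L_1(t) = -(1/3)t - 1
Adding term by term: (5/6)t - 9/2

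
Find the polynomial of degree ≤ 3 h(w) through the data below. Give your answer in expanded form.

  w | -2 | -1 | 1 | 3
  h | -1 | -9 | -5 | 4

h(w) = -(13/24)w^3 + (9/4)w^2 + (61/24)w - 37/4

Build the Lagrange basis polynomials:
L_0(w) = (w + 1)(w - 1)(w - 3) / [-15] = -(1/15)w^3 + (1/5)w^2 + (1/15)w - 1/5
L_1(w) = (w + 2)(w - 1)(w - 3) / [8] = (1/8)w^3 - (1/4)w^2 - (5/8)w + 3/4
L_2(w) = (w + 2)(w + 1)(w - 3) / [-12] = -(1/12)w^3 + (7/12)w + 1/2
L_3(w) = (w + 2)(w + 1)(w - 1) / [40] = (1/40)w^3 + (1/20)w^2 - (1/40)w - 1/20
h(w) = (-1)·L_0 + (-9)·L_1 + (-5)·L_2 + 4·L_3
  (-1)·L_0(w) = (1/15)w^3 - (1/5)w^2 - (1/15)w + 1/5
  (-9)·L_1(w) = -(9/8)w^3 + (9/4)w^2 + (45/8)w - 27/4
  (-5)·L_2(w) = (5/12)w^3 - (35/12)w - 5/2
  4·L_3(w) = (1/10)w^3 + (1/5)w^2 - (1/10)w - 1/5
Adding term by term: -(13/24)w^3 + (9/4)w^2 + (61/24)w - 37/4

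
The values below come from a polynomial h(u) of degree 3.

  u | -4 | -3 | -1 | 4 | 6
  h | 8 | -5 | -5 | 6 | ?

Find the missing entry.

The 4 known values determine h uniquely (degree ≤ 3).
L_0(6) = (9)·(7)·(2)/[(-1)·(-3)·(-8)] = -21/4
L_1(6) = (10)·(7)·(2)/[(1)·(-2)·(-7)] = 10
L_2(6) = (10)·(9)·(2)/[(3)·(2)·(-5)] = -6
L_3(6) = (10)·(9)·(7)/[(8)·(7)·(5)] = 9/4
Sum: 8·(-21/4) + (-5)·(10) + (-5)·(-6) + 6·(9/4) = -97/2

-97/2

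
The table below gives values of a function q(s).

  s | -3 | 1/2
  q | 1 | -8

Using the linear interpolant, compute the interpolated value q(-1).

L_0(-1) = (-3/2)/[(-7/2)] = 3/7
L_1(-1) = (2)/[(7/2)] = 4/7
Sum: 1·(3/7) + (-8)·(4/7) = -29/7

-29/7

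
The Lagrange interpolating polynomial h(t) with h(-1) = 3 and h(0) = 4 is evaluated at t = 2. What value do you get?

Evaluate each Lagrange basis at t = 2:
L_0(2) = (2)/[(-1)] = -2
L_1(2) = (3)/[(1)] = 3
Sum: 3·(-2) + 4·(3) = 6

6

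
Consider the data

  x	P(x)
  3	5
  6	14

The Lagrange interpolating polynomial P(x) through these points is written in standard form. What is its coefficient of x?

The leading coefficient equals the top divided difference P[3,6].
P[3,6] = (14 - 5) / (6 - 3) = 3

3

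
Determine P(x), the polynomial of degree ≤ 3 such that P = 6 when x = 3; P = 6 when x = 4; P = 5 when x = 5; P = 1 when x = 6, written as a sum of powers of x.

P(x) = -(1/3)x^3 + (7/2)x^2 - (73/6)x + 20

Build the Lagrange basis polynomials:
L_0(x) = (x - 4)(x - 5)(x - 6) / [-6] = -(1/6)x^3 + (5/2)x^2 - (37/3)x + 20
L_1(x) = (x - 3)(x - 5)(x - 6) / [2] = (1/2)x^3 - 7x^2 + (63/2)x - 45
L_2(x) = (x - 3)(x - 4)(x - 6) / [-2] = -(1/2)x^3 + (13/2)x^2 - 27x + 36
L_3(x) = (x - 3)(x - 4)(x - 5) / [6] = (1/6)x^3 - 2x^2 + (47/6)x - 10
P(x) = 6·L_0 + 6·L_1 + 5·L_2 + 1·L_3
  6·L_0(x) = -x^3 + 15x^2 - 74x + 120
  6·L_1(x) = 3x^3 - 42x^2 + 189x - 270
  5·L_2(x) = -(5/2)x^3 + (65/2)x^2 - 135x + 180
  1·L_3(x) = (1/6)x^3 - 2x^2 + (47/6)x - 10
Adding term by term: -(1/3)x^3 + (7/2)x^2 - (73/6)x + 20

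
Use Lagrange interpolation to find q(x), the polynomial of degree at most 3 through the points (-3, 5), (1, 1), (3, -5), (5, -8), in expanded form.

q(x) = (17/192)x^3 - (27/64)x^2 - (473/192)x + 243/64

Build the Lagrange basis polynomials:
L_0(x) = (x - 1)(x - 3)(x - 5) / [-192] = -(1/192)x^3 + (3/64)x^2 - (23/192)x + 5/64
L_1(x) = (x + 3)(x - 3)(x - 5) / [32] = (1/32)x^3 - (5/32)x^2 - (9/32)x + 45/32
L_2(x) = (x + 3)(x - 1)(x - 5) / [-24] = -(1/24)x^3 + (1/8)x^2 + (13/24)x - 5/8
L_3(x) = (x + 3)(x - 1)(x - 3) / [64] = (1/64)x^3 - (1/64)x^2 - (9/64)x + 9/64
q(x) = 5·L_0 + 1·L_1 + (-5)·L_2 + (-8)·L_3
  5·L_0(x) = -(5/192)x^3 + (15/64)x^2 - (115/192)x + 25/64
  1·L_1(x) = (1/32)x^3 - (5/32)x^2 - (9/32)x + 45/32
  (-5)·L_2(x) = (5/24)x^3 - (5/8)x^2 - (65/24)x + 25/8
  (-8)·L_3(x) = -(1/8)x^3 + (1/8)x^2 + (9/8)x - 9/8
Adding term by term: (17/192)x^3 - (27/64)x^2 - (473/192)x + 243/64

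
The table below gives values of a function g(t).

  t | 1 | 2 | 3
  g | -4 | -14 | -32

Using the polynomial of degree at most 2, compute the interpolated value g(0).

-2

Using Newton's divided-difference form:
g[1,2] = (-14 - (-4)) / (2 - 1) = -10
g[2,3] = (-32 - (-14)) / (3 - 2) = -18
g[1,2,3] = (-18 - (-10)) / (3 - 1) = -4
g(0) = -4 + (-10)·(-1) + (-4)·(-1)·(-2) = -2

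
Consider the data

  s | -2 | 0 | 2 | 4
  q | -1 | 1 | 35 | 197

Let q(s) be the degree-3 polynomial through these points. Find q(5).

356

Using Newton's divided-difference form:
q[-2,0] = (1 - (-1)) / (0 - (-2)) = 1
q[0,2] = (35 - 1) / (2 - 0) = 17
q[2,4] = (197 - 35) / (4 - 2) = 81
q[-2,0,2] = (17 - 1) / (2 - (-2)) = 4
q[0,2,4] = (81 - 17) / (4 - 0) = 16
q[-2,0,2,4] = (16 - 4) / (4 - (-2)) = 2
q(5) = -1 + 1·(7) + 4·(7)·(5) + 2·(7)·(5)·(3) = 356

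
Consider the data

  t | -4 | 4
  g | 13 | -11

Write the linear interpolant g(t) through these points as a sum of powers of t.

L_0(t) = (t - 4) / [-8] = -(1/8)t + 1/2
L_1(t) = (t + 4) / [8] = (1/8)t + 1/2
g(t) = 13·L_0 + (-11)·L_1
  13·L_0(t) = -(13/8)t + 13/2
  (-11)·L_1(t) = -(11/8)t - 11/2
Adding term by term: -3t + 1

g(t) = -3t + 1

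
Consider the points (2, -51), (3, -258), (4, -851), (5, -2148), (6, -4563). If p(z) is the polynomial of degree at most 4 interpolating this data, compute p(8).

-14883

L_0(8) = (5)·(4)·(3)·(2)/[(-1)·(-2)·(-3)·(-4)] = 5
L_1(8) = (6)·(4)·(3)·(2)/[(1)·(-1)·(-2)·(-3)] = -24
L_2(8) = (6)·(5)·(3)·(2)/[(2)·(1)·(-1)·(-2)] = 45
L_3(8) = (6)·(5)·(4)·(2)/[(3)·(2)·(1)·(-1)] = -40
L_4(8) = (6)·(5)·(4)·(3)/[(4)·(3)·(2)·(1)] = 15
Sum: (-51)·(5) + (-258)·(-24) + (-851)·(45) + (-2148)·(-40) + (-4563)·(15) = -14883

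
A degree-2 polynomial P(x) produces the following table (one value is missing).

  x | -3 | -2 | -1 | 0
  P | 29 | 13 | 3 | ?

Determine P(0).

The 3 known values determine P uniquely (degree ≤ 2).
L_0(0) = (2)·(1)/[(-1)·(-2)] = 1
L_1(0) = (3)·(1)/[(1)·(-1)] = -3
L_2(0) = (3)·(2)/[(2)·(1)] = 3
Sum: 29·(1) + 13·(-3) + 3·(3) = -1

-1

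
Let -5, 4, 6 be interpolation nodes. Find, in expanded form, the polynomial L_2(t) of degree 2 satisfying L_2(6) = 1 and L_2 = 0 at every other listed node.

L_2(t) = (t + 5)(t - 4) / [(11)·(2)]
       = (t^2 + t - 20) / (22)

L_2(t) = (1/22)t^2 + (1/22)t - 10/11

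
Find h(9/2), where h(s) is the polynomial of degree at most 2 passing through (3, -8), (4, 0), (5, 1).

11/8

Evaluate each Lagrange basis at s = 9/2:
L_0(9/2) = (1/2)·(-1/2)/[(-1)·(-2)] = -1/8
L_1(9/2) = (3/2)·(-1/2)/[(1)·(-1)] = 3/4
L_2(9/2) = (3/2)·(1/2)/[(2)·(1)] = 3/8
Sum: (-8)·(-1/8) + 0 + 1·(3/8) = 11/8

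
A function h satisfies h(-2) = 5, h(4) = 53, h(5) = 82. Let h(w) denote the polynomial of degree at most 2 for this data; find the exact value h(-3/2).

3/4

Using Newton's divided-difference form:
h[-2,4] = (53 - 5) / (4 - (-2)) = 8
h[4,5] = (82 - 53) / (5 - 4) = 29
h[-2,4,5] = (29 - 8) / (5 - (-2)) = 3
h(-3/2) = 5 + 8·(1/2) + 3·(1/2)·(-11/2) = 3/4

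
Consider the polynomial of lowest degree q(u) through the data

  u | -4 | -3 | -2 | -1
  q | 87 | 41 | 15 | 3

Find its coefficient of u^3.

The leading coefficient equals the top divided difference q[-4,-3,-2,-1].
q[-4,-3] = (41 - 87) / (-3 - (-4)) = -46
q[-3,-2] = (15 - 41) / (-2 - (-3)) = -26
q[-2,-1] = (3 - 15) / (-1 - (-2)) = -12
q[-4,-3,-2] = (-26 - (-46)) / (-2 - (-4)) = 10
q[-3,-2,-1] = (-12 - (-26)) / (-1 - (-3)) = 7
q[-4,-3,-2,-1] = (7 - 10) / (-1 - (-4)) = -1

-1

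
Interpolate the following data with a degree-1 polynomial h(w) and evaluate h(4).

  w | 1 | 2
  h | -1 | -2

-4

Evaluate each Lagrange basis at w = 4:
L_0(4) = (2)/[(-1)] = -2
L_1(4) = (3)/[(1)] = 3
Sum: (-1)·(-2) + (-2)·(3) = -4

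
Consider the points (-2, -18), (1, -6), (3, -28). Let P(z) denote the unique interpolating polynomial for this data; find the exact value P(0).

Using Newton's divided-difference form:
P[-2,1] = (-6 - (-18)) / (1 - (-2)) = 4
P[1,3] = (-28 - (-6)) / (3 - 1) = -11
P[-2,1,3] = (-11 - 4) / (3 - (-2)) = -3
P(0) = -18 + 4·(2) + (-3)·(2)·(-1) = -4

-4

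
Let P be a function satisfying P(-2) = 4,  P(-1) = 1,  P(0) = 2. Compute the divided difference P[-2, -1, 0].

P[-2,-1] = (1 - 4) / (-1 - (-2)) = -3
P[-1,0] = (2 - 1) / (0 - (-1)) = 1
P[-2,-1,0] = (1 - (-3)) / (0 - (-2)) = 2

2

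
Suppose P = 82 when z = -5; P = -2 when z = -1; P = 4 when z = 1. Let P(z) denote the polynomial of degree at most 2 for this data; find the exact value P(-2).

Evaluate each Lagrange basis at z = -2:
L_0(-2) = (-1)·(-3)/[(-4)·(-6)] = 1/8
L_1(-2) = (3)·(-3)/[(4)·(-2)] = 9/8
L_2(-2) = (3)·(-1)/[(6)·(2)] = -1/4
Sum: 82·(1/8) + (-2)·(9/8) + 4·(-1/4) = 7

7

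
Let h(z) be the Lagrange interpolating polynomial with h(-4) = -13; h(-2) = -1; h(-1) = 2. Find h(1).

2

Evaluate each Lagrange basis at z = 1:
L_0(1) = (3)·(2)/[(-2)·(-3)] = 1
L_1(1) = (5)·(2)/[(2)·(-1)] = -5
L_2(1) = (5)·(3)/[(3)·(1)] = 5
Sum: (-13)·(1) + (-1)·(-5) + 2·(5) = 2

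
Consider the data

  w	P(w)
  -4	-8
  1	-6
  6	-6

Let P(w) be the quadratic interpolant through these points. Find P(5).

-146/25

Using Newton's divided-difference form:
P[-4,1] = (-6 - (-8)) / (1 - (-4)) = 2/5
P[1,6] = (-6 - (-6)) / (6 - 1) = 0
P[-4,1,6] = (0 - 2/5) / (6 - (-4)) = -1/25
P(5) = -8 + (2/5)·(9) + (-1/25)·(9)·(4) = -146/25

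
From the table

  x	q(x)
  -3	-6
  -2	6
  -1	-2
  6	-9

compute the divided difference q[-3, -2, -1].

q[-3,-2] = (6 - (-6)) / (-2 - (-3)) = 12
q[-2,-1] = (-2 - 6) / (-1 - (-2)) = -8
q[-3,-2,-1] = (-8 - 12) / (-1 - (-3)) = -10

-10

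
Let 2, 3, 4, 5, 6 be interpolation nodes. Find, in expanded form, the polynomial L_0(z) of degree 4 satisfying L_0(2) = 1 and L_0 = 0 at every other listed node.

L_0(z) = (1/24)z^4 - (3/4)z^3 + (119/24)z^2 - (57/4)z + 15

L_0(z) = (z - 3)(z - 4)(z - 5)(z - 6) / [(-1)·(-2)·(-3)·(-4)]
       = (z^4 - 18z^3 + 119z^2 - 342z + 360) / (24)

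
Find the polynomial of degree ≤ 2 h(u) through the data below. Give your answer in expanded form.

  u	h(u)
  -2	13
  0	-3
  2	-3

h(u) = 2u^2 - 4u - 3

Build the Lagrange basis polynomials:
L_0(u) = u(u - 2) / [8] = (1/8)u^2 - (1/4)u
L_1(u) = (u + 2)(u - 2) / [-4] = -(1/4)u^2 + 1
L_2(u) = (u + 2)u / [8] = (1/8)u^2 + (1/4)u
h(u) = 13·L_0 + (-3)·L_1 + (-3)·L_2
  13·L_0(u) = (13/8)u^2 - (13/4)u
  (-3)·L_1(u) = (3/4)u^2 - 3
  (-3)·L_2(u) = -(3/8)u^2 - (3/4)u
Adding term by term: 2u^2 - 4u - 3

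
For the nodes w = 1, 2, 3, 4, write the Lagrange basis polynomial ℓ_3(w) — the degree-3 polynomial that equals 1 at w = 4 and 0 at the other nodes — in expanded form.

ℓ_3(w) = (w - 1)(w - 2)(w - 3) / [(3)·(2)·(1)]
       = (w^3 - 6w^2 + 11w - 6) / (6)

ℓ_3(w) = (1/6)w^3 - w^2 + (11/6)w - 1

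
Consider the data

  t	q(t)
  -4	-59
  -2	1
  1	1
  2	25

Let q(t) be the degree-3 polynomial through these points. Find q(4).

Evaluate each Lagrange basis at t = 4:
L_0(4) = (6)·(3)·(2)/[(-2)·(-5)·(-6)] = -3/5
L_1(4) = (8)·(3)·(2)/[(2)·(-3)·(-4)] = 2
L_2(4) = (8)·(6)·(2)/[(5)·(3)·(-1)] = -32/5
L_3(4) = (8)·(6)·(3)/[(6)·(4)·(1)] = 6
Sum: (-59)·(-3/5) + 1·(2) + 1·(-32/5) + 25·(6) = 181

181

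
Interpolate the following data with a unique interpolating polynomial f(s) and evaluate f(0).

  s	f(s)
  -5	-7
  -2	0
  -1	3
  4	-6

Evaluate each Lagrange basis at s = 0:
L_0(0) = (2)·(1)·(-4)/[(-3)·(-4)·(-9)] = 2/27
L_1(0) = (5)·(1)·(-4)/[(3)·(-1)·(-6)] = -10/9
L_2(0) = (5)·(2)·(-4)/[(4)·(1)·(-5)] = 2
L_3(0) = (5)·(2)·(1)/[(9)·(6)·(5)] = 1/27
Sum: (-7)·(2/27) + 0 + 3·(2) + (-6)·(1/27) = 142/27

142/27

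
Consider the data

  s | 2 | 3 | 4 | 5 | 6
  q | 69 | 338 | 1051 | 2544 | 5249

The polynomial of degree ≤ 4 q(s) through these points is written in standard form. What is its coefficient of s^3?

0

Build the Lagrange basis polynomials:
L_0(s) = (s - 3)(s - 4)(s - 5)(s - 6) / [24] = (1/24)s^4 - (3/4)s^3 + (119/24)s^2 - (57/4)s + 15
L_1(s) = (s - 2)(s - 4)(s - 5)(s - 6) / [-6] = -(1/6)s^4 + (17/6)s^3 - (52/3)s^2 + (134/3)s - 40
L_2(s) = (s - 2)(s - 3)(s - 5)(s - 6) / [4] = (1/4)s^4 - 4s^3 + (91/4)s^2 - 54s + 45
L_3(s) = (s - 2)(s - 3)(s - 4)(s - 6) / [-6] = -(1/6)s^4 + (5/2)s^3 - (40/3)s^2 + 30s - 24
L_4(s) = (s - 2)(s - 3)(s - 4)(s - 5) / [24] = (1/24)s^4 - (7/12)s^3 + (71/24)s^2 - (77/12)s + 5
q(s) = 69·L_0 + 338·L_1 + 1051·L_2 + 2544·L_3 + 5249·L_4
Only the coefficient of s^3 is needed; take it from each L_i and combine:
69·(-3/4) + 338·(17/6) + 1051·(-4) + 2544·(5/2) + 5249·(-7/12) = 0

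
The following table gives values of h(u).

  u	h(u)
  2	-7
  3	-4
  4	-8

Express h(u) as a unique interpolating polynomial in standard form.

h(u) = -(7/2)u^2 + (41/2)u - 34

Newton's divided differences:
h[2,3] = (-4 - (-7)) / (3 - 2) = 3
h[3,4] = (-8 - (-4)) / (4 - 3) = -4
h[2,3,4] = (-4 - 3) / (4 - 2) = -7/2
h(u) = -7 + 3·(u - 2) + (-7/2)·(u - 2)(u - 3)
Expanding: h(u) = -(7/2)u^2 + (41/2)u - 34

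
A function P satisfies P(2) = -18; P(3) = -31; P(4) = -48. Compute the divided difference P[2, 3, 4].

-2

P[2,3] = (-31 - (-18)) / (3 - 2) = -13
P[3,4] = (-48 - (-31)) / (4 - 3) = -17
P[2,3,4] = (-17 - (-13)) / (4 - 2) = -2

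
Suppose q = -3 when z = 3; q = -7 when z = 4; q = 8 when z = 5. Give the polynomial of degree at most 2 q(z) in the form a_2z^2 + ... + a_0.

q(z) = (19/2)z^2 - (141/2)z + 123

L_0(z) = (z - 4)(z - 5) / [2] = (1/2)z^2 - (9/2)z + 10
L_1(z) = (z - 3)(z - 5) / [-1] = -z^2 + 8z - 15
L_2(z) = (z - 3)(z - 4) / [2] = (1/2)z^2 - (7/2)z + 6
q(z) = (-3)·L_0 + (-7)·L_1 + 8·L_2
  (-3)·L_0(z) = -(3/2)z^2 + (27/2)z - 30
  (-7)·L_1(z) = 7z^2 - 56z + 105
  8·L_2(z) = 4z^2 - 28z + 48
Adding term by term: (19/2)z^2 - (141/2)z + 123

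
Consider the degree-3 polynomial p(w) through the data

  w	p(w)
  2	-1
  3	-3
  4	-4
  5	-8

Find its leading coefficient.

The leading coefficient equals the top divided difference p[2,3,4,5].
p[2,3] = (-3 - (-1)) / (3 - 2) = -2
p[3,4] = (-4 - (-3)) / (4 - 3) = -1
p[4,5] = (-8 - (-4)) / (5 - 4) = -4
p[2,3,4] = (-1 - (-2)) / (4 - 2) = 1/2
p[3,4,5] = (-4 - (-1)) / (5 - 3) = -3/2
p[2,3,4,5] = (-3/2 - 1/2) / (5 - 2) = -2/3

-2/3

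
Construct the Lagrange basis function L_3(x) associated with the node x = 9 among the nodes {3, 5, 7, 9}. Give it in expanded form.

L_3(x) = (1/48)x^3 - (5/16)x^2 + (71/48)x - 35/16

L_3(x) = (x - 3)(x - 5)(x - 7) / [(6)·(4)·(2)]
       = (x^3 - 15x^2 + 71x - 105) / (48)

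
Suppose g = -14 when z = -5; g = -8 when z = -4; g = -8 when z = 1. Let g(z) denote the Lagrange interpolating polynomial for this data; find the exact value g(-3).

Evaluate each Lagrange basis at z = -3:
L_0(-3) = (1)·(-4)/[(-1)·(-6)] = -2/3
L_1(-3) = (2)·(-4)/[(1)·(-5)] = 8/5
L_2(-3) = (2)·(1)/[(6)·(5)] = 1/15
Sum: (-14)·(-2/3) + (-8)·(8/5) + (-8)·(1/15) = -4

-4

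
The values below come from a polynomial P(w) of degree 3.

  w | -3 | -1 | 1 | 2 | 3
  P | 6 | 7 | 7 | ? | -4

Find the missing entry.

The 4 known values determine P uniquely (degree ≤ 3).
Evaluate each Lagrange basis at w = 2:
L_0(2) = (3)·(1)·(-1)/[(-2)·(-4)·(-6)] = 1/16
L_1(2) = (5)·(1)·(-1)/[(2)·(-2)·(-4)] = -5/16
L_2(2) = (5)·(3)·(-1)/[(4)·(2)·(-2)] = 15/16
L_3(2) = (5)·(3)·(1)/[(6)·(4)·(2)] = 5/16
Sum: 6·(1/16) + 7·(-5/16) + 7·(15/16) + (-4)·(5/16) = 7/2

7/2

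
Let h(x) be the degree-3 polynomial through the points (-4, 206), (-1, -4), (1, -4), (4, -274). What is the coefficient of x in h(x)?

4

Build the Lagrange basis polynomials:
L_0(x) = (x + 1)(x - 1)(x - 4) / [-120] = -(1/120)x^3 + (1/30)x^2 + (1/120)x - 1/30
L_1(x) = (x + 4)(x - 1)(x - 4) / [30] = (1/30)x^3 - (1/30)x^2 - (8/15)x + 8/15
L_2(x) = (x + 4)(x + 1)(x - 4) / [-30] = -(1/30)x^3 - (1/30)x^2 + (8/15)x + 8/15
L_3(x) = (x + 4)(x + 1)(x - 1) / [120] = (1/120)x^3 + (1/30)x^2 - (1/120)x - 1/30
h(x) = 206·L_0 + (-4)·L_1 + (-4)·L_2 + (-274)·L_3
Only the coefficient of x is needed; take it from each L_i and combine:
206·(1/120) + (-4)·(-8/15) + (-4)·(8/15) + (-274)·(-1/120) = 4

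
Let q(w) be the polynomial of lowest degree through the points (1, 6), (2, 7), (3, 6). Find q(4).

Evaluate each Lagrange basis at w = 4:
L_0(4) = (2)·(1)/[(-1)·(-2)] = 1
L_1(4) = (3)·(1)/[(1)·(-1)] = -3
L_2(4) = (3)·(2)/[(2)·(1)] = 3
Sum: 6·(1) + 7·(-3) + 6·(3) = 3

3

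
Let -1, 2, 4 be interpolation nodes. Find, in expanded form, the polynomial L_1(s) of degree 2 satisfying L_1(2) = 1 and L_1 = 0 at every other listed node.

L_1(s) = -(1/6)s^2 + (1/2)s + 2/3

L_1(s) = (s + 1)(s - 4) / [(3)·(-2)]
       = (s^2 - 3s - 4) / (-6)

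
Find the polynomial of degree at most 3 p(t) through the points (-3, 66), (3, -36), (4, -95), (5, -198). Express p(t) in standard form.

Newton's divided differences:
p[-3,3] = (-36 - 66) / (3 - (-3)) = -17
p[3,4] = (-95 - (-36)) / (4 - 3) = -59
p[4,5] = (-198 - (-95)) / (5 - 4) = -103
p[-3,3,4] = (-59 - (-17)) / (4 - (-3)) = -6
p[3,4,5] = (-103 - (-59)) / (5 - 3) = -22
p[-3,3,4,5] = (-22 - (-6)) / (5 - (-3)) = -2
p(t) = 66 + (-17)·(t + 3) + (-6)·(t + 3)(t - 3) + (-2)·(t + 3)(t - 3)(t - 4)
Expanding: p(t) = -2t^3 + 2t^2 + t - 3

p(t) = -2t^3 + 2t^2 + t - 3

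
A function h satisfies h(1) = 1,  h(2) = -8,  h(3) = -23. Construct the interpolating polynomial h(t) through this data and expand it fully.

h(t) = -3t^2 + 4

Newton's divided differences:
h[1,2] = (-8 - 1) / (2 - 1) = -9
h[2,3] = (-23 - (-8)) / (3 - 2) = -15
h[1,2,3] = (-15 - (-9)) / (3 - 1) = -3
h(t) = 1 + (-9)·(t - 1) + (-3)·(t - 1)(t - 2)
Expanding: h(t) = -3t^2 + 4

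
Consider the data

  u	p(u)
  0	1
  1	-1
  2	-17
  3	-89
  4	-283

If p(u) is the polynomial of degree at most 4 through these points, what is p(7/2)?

-2651/16

Using Newton's divided-difference form:
p[0,1] = (-1 - 1) / (1 - 0) = -2
p[1,2] = (-17 - (-1)) / (2 - 1) = -16
p[2,3] = (-89 - (-17)) / (3 - 2) = -72
p[3,4] = (-283 - (-89)) / (4 - 3) = -194
p[0,1,2] = (-16 - (-2)) / (2 - 0) = -7
p[1,2,3] = (-72 - (-16)) / (3 - 1) = -28
p[2,3,4] = (-194 - (-72)) / (4 - 2) = -61
p[0,1,2,3] = (-28 - (-7)) / (3 - 0) = -7
p[1,2,3,4] = (-61 - (-28)) / (4 - 1) = -11
p[0,1,2,3,4] = (-11 - (-7)) / (4 - 0) = -1
p(7/2) = 1 + (-2)·(7/2) + (-7)·(7/2)·(5/2) + (-7)·(7/2)·(5/2)·(3/2) + (-1)·(7/2)·(5/2)·(3/2)·(1/2) = -2651/16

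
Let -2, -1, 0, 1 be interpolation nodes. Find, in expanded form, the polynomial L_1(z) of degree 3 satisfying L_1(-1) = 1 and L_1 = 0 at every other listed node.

L_1(z) = (1/2)z^3 + (1/2)z^2 - z

L_1(z) = (z + 2)z(z - 1) / [(1)·(-1)·(-2)]
       = (z^3 + z^2 - 2z) / (2)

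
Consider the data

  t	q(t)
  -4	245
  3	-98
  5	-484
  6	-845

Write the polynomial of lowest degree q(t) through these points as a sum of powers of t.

Newton's divided differences:
q[-4,3] = (-98 - 245) / (3 - (-4)) = -49
q[3,5] = (-484 - (-98)) / (5 - 3) = -193
q[5,6] = (-845 - (-484)) / (6 - 5) = -361
q[-4,3,5] = (-193 - (-49)) / (5 - (-4)) = -16
q[3,5,6] = (-361 - (-193)) / (6 - 3) = -56
q[-4,3,5,6] = (-56 - (-16)) / (6 - (-4)) = -4
q(t) = 245 + (-49)·(t + 4) + (-16)·(t + 4)(t - 3) + (-4)·(t + 4)(t - 3)(t - 5)
Expanding: q(t) = -4t^3 + 3t + 1

q(t) = -4t^3 + 3t + 1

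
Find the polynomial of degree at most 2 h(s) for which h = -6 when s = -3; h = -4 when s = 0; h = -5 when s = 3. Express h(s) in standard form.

Newton's divided differences:
h[-3,0] = (-4 - (-6)) / (0 - (-3)) = 2/3
h[0,3] = (-5 - (-4)) / (3 - 0) = -1/3
h[-3,0,3] = (-1/3 - 2/3) / (3 - (-3)) = -1/6
h(s) = -6 + (2/3)·(s + 3) + (-1/6)·(s + 3)s
Expanding: h(s) = -(1/6)s^2 + (1/6)s - 4

h(s) = -(1/6)s^2 + (1/6)s - 4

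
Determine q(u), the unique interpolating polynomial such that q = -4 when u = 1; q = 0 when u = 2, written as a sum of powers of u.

q(u) = 4u - 8

Build the Lagrange basis polynomials:
L_0(u) = (u - 2) / [-1] = -u + 2
L_1(u) = (u - 1) / [1] = u - 1
q(u) = (-4)·L_0 + 0·L_1
  (-4)·L_0(u) = 4u - 8
  0·L_1(u) = 0
Adding term by term: 4u - 8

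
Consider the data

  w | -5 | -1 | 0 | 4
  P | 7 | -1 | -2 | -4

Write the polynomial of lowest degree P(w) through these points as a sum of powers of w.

P(w) = -(1/90)w^3 + (2/15)w^2 - (77/90)w - 2

L_0(w) = (w + 1)w(w - 4) / [-180] = -(1/180)w^3 + (1/60)w^2 + (1/45)w
L_1(w) = (w + 5)w(w - 4) / [20] = (1/20)w^3 + (1/20)w^2 - w
L_2(w) = (w + 5)(w + 1)(w - 4) / [-20] = -(1/20)w^3 - (1/10)w^2 + (19/20)w + 1
L_3(w) = (w + 5)(w + 1)w / [180] = (1/180)w^3 + (1/30)w^2 + (1/36)w
P(w) = 7·L_0 + (-1)·L_1 + (-2)·L_2 + (-4)·L_3
  7·L_0(w) = -(7/180)w^3 + (7/60)w^2 + (7/45)w
  (-1)·L_1(w) = -(1/20)w^3 - (1/20)w^2 + w
  (-2)·L_2(w) = (1/10)w^3 + (1/5)w^2 - (19/10)w - 2
  (-4)·L_3(w) = -(1/45)w^3 - (2/15)w^2 - (1/9)w
Adding term by term: -(1/90)w^3 + (2/15)w^2 - (77/90)w - 2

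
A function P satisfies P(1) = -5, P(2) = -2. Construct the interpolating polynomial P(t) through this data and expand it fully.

P(t) = 3t - 8

L_0(t) = (t - 2) / [-1] = -t + 2
L_1(t) = (t - 1) / [1] = t - 1
P(t) = (-5)·L_0 + (-2)·L_1
  (-5)·L_0(t) = 5t - 10
  (-2)·L_1(t) = -2t + 2
Adding term by term: 3t - 8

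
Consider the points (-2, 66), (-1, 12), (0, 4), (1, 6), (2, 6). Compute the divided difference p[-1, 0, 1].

p[-1,0] = (4 - 12) / (0 - (-1)) = -8
p[0,1] = (6 - 4) / (1 - 0) = 2
p[-1,0,1] = (2 - (-8)) / (1 - (-1)) = 5

5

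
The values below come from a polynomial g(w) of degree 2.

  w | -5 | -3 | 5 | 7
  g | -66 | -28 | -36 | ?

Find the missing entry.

-78

The 3 known values determine g uniquely (degree ≤ 2).
Evaluate each Lagrange basis at w = 7:
L_0(7) = (10)·(2)/[(-2)·(-10)] = 1
L_1(7) = (12)·(2)/[(2)·(-8)] = -3/2
L_2(7) = (12)·(10)/[(10)·(8)] = 3/2
Sum: (-66)·(1) + (-28)·(-3/2) + (-36)·(3/2) = -78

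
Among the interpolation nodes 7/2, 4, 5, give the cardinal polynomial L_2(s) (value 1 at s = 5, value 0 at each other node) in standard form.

L_2(s) = (2/3)s^2 - 5s + 28/3

L_2(s) = (s - 7/2)(s - 4) / [(3/2)·(1)]
       = (s^2 - (15/2)s + 14) / (3/2)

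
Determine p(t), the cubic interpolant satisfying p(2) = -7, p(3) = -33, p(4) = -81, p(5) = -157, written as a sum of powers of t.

p(t) = -t^3 - 2t^2 + 3t + 3

L_0(t) = (t - 3)(t - 4)(t - 5) / [-6] = -(1/6)t^3 + 2t^2 - (47/6)t + 10
L_1(t) = (t - 2)(t - 4)(t - 5) / [2] = (1/2)t^3 - (11/2)t^2 + 19t - 20
L_2(t) = (t - 2)(t - 3)(t - 5) / [-2] = -(1/2)t^3 + 5t^2 - (31/2)t + 15
L_3(t) = (t - 2)(t - 3)(t - 4) / [6] = (1/6)t^3 - (3/2)t^2 + (13/3)t - 4
p(t) = (-7)·L_0 + (-33)·L_1 + (-81)·L_2 + (-157)·L_3
  (-7)·L_0(t) = (7/6)t^3 - 14t^2 + (329/6)t - 70
  (-33)·L_1(t) = -(33/2)t^3 + (363/2)t^2 - 627t + 660
  (-81)·L_2(t) = (81/2)t^3 - 405t^2 + (2511/2)t - 1215
  (-157)·L_3(t) = -(157/6)t^3 + (471/2)t^2 - (2041/3)t + 628
Adding term by term: -t^3 - 2t^2 + 3t + 3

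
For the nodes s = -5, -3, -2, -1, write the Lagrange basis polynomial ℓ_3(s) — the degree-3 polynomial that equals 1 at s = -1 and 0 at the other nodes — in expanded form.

ℓ_3(s) = (s + 5)(s + 3)(s + 2) / [(4)·(2)·(1)]
       = (s^3 + 10s^2 + 31s + 30) / (8)

ℓ_3(s) = (1/8)s^3 + (5/4)s^2 + (31/8)s + 15/4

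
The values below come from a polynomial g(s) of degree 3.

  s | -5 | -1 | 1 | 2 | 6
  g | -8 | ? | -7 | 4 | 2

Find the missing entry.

-1546/55

The 4 known values determine g uniquely (degree ≤ 3).
L_0(-1) = (-2)·(-3)·(-7)/[(-6)·(-7)·(-11)] = 1/11
L_1(-1) = (4)·(-3)·(-7)/[(6)·(-1)·(-5)] = 14/5
L_2(-1) = (4)·(-2)·(-7)/[(7)·(1)·(-4)] = -2
L_3(-1) = (4)·(-2)·(-3)/[(11)·(5)·(4)] = 6/55
Sum: (-8)·(1/11) + (-7)·(14/5) + 4·(-2) + 2·(6/55) = -1546/55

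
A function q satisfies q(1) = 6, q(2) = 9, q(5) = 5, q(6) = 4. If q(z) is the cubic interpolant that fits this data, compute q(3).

L_0(3) = (1)·(-2)·(-3)/[(-1)·(-4)·(-5)] = -3/10
L_1(3) = (2)·(-2)·(-3)/[(1)·(-3)·(-4)] = 1
L_2(3) = (2)·(1)·(-3)/[(4)·(3)·(-1)] = 1/2
L_3(3) = (2)·(1)·(-2)/[(5)·(4)·(1)] = -1/5
Sum: 6·(-3/10) + 9·(1) + 5·(1/2) + 4·(-1/5) = 89/10

89/10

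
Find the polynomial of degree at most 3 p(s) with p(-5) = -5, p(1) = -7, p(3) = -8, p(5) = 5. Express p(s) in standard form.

p(s) = (17/96)s^3 + (5/32)s^2 - (329/96)s - 125/32

Newton's divided differences:
p[-5,1] = (-7 - (-5)) / (1 - (-5)) = -1/3
p[1,3] = (-8 - (-7)) / (3 - 1) = -1/2
p[3,5] = (5 - (-8)) / (5 - 3) = 13/2
p[-5,1,3] = (-1/2 - (-1/3)) / (3 - (-5)) = -1/48
p[1,3,5] = (13/2 - (-1/2)) / (5 - 1) = 7/4
p[-5,1,3,5] = (7/4 - (-1/48)) / (5 - (-5)) = 17/96
p(s) = -5 + (-1/3)·(s + 5) + (-1/48)·(s + 5)(s - 1) + (17/96)·(s + 5)(s - 1)(s - 3)
Expanding: p(s) = (17/96)s^3 + (5/32)s^2 - (329/96)s - 125/32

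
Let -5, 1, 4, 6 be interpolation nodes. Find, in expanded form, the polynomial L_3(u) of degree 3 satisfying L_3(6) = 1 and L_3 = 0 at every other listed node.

L_3(u) = (u + 5)(u - 1)(u - 4) / [(11)·(5)·(2)]
       = (u^3 - 21u + 20) / (110)

L_3(u) = (1/110)u^3 - (21/110)u + 2/11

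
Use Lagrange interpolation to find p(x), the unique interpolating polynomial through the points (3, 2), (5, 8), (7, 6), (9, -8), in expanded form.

Build the Lagrange basis polynomials:
L_0(x) = (x - 5)(x - 7)(x - 9) / [-48] = -(1/48)x^3 + (7/16)x^2 - (143/48)x + 105/16
L_1(x) = (x - 3)(x - 7)(x - 9) / [16] = (1/16)x^3 - (19/16)x^2 + (111/16)x - 189/16
L_2(x) = (x - 3)(x - 5)(x - 9) / [-16] = -(1/16)x^3 + (17/16)x^2 - (87/16)x + 135/16
L_3(x) = (x - 3)(x - 5)(x - 7) / [48] = (1/48)x^3 - (5/16)x^2 + (71/48)x - 35/16
p(x) = 2·L_0 + 8·L_1 + 6·L_2 + (-8)·L_3
  2·L_0(x) = -(1/24)x^3 + (7/8)x^2 - (143/24)x + 105/8
  8·L_1(x) = (1/2)x^3 - (19/2)x^2 + (111/2)x - 189/2
  6·L_2(x) = -(3/8)x^3 + (51/8)x^2 - (261/8)x + 405/8
  (-8)·L_3(x) = -(1/6)x^3 + (5/2)x^2 - (71/6)x + 35/2
Adding term by term: -(1/12)x^3 + (1/4)x^2 + (61/12)x - 53/4

p(x) = -(1/12)x^3 + (1/4)x^2 + (61/12)x - 53/4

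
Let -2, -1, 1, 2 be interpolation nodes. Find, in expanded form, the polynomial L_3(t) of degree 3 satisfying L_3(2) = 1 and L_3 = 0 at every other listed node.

L_3(t) = (t + 2)(t + 1)(t - 1) / [(4)·(3)·(1)]
       = (t^3 + 2t^2 - t - 2) / (12)

L_3(t) = (1/12)t^3 + (1/6)t^2 - (1/12)t - 1/6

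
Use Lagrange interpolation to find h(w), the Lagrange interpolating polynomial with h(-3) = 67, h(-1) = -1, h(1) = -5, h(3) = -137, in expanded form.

h(w) = -4w^3 - 4w^2 + 2w + 1

Build the Lagrange basis polynomials:
L_0(w) = (w + 1)(w - 1)(w - 3) / [-48] = -(1/48)w^3 + (1/16)w^2 + (1/48)w - 1/16
L_1(w) = (w + 3)(w - 1)(w - 3) / [16] = (1/16)w^3 - (1/16)w^2 - (9/16)w + 9/16
L_2(w) = (w + 3)(w + 1)(w - 3) / [-16] = -(1/16)w^3 - (1/16)w^2 + (9/16)w + 9/16
L_3(w) = (w + 3)(w + 1)(w - 1) / [48] = (1/48)w^3 + (1/16)w^2 - (1/48)w - 1/16
h(w) = 67·L_0 + (-1)·L_1 + (-5)·L_2 + (-137)·L_3
  67·L_0(w) = -(67/48)w^3 + (67/16)w^2 + (67/48)w - 67/16
  (-1)·L_1(w) = -(1/16)w^3 + (1/16)w^2 + (9/16)w - 9/16
  (-5)·L_2(w) = (5/16)w^3 + (5/16)w^2 - (45/16)w - 45/16
  (-137)·L_3(w) = -(137/48)w^3 - (137/16)w^2 + (137/48)w + 137/16
Adding term by term: -4w^3 - 4w^2 + 2w + 1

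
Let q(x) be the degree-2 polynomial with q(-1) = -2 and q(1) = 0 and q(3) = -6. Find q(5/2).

-15/4

Using Newton's divided-difference form:
q[-1,1] = (0 - (-2)) / (1 - (-1)) = 1
q[1,3] = (-6 - 0) / (3 - 1) = -3
q[-1,1,3] = (-3 - 1) / (3 - (-1)) = -1
q(5/2) = -2 + 1·(7/2) + (-1)·(7/2)·(3/2) = -15/4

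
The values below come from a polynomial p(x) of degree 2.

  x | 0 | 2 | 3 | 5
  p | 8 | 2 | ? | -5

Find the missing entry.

-3/5

The 3 known values determine p uniquely (degree ≤ 2).
L_0(3) = (1)·(-2)/[(-2)·(-5)] = -1/5
L_1(3) = (3)·(-2)/[(2)·(-3)] = 1
L_2(3) = (3)·(1)/[(5)·(3)] = 1/5
Sum: 8·(-1/5) + 2·(1) + (-5)·(1/5) = -3/5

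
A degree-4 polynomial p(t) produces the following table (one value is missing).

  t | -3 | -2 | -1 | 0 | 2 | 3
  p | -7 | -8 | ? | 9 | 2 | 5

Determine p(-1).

The 5 known values determine p uniquely (degree ≤ 4).
Evaluate each Lagrange basis at t = -1:
L_0(-1) = (1)·(-1)·(-3)·(-4)/[(-1)·(-3)·(-5)·(-6)] = -2/15
L_1(-1) = (2)·(-1)·(-3)·(-4)/[(1)·(-2)·(-4)·(-5)] = 3/5
L_2(-1) = (2)·(1)·(-3)·(-4)/[(3)·(2)·(-2)·(-3)] = 2/3
L_3(-1) = (2)·(1)·(-1)·(-4)/[(5)·(4)·(2)·(-1)] = -1/5
L_4(-1) = (2)·(1)·(-1)·(-3)/[(6)·(5)·(3)·(1)] = 1/15
Sum: (-7)·(-2/15) + (-8)·(3/5) + 9·(2/3) + 2·(-1/5) + 5·(1/15) = 31/15

31/15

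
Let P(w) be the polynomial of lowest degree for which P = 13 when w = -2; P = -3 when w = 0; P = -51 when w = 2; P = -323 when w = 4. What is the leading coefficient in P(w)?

The leading coefficient equals the top divided difference P[-2,0,2,4].
P[-2,0] = (-3 - 13) / (0 - (-2)) = -8
P[0,2] = (-51 - (-3)) / (2 - 0) = -24
P[2,4] = (-323 - (-51)) / (4 - 2) = -136
P[-2,0,2] = (-24 - (-8)) / (2 - (-2)) = -4
P[0,2,4] = (-136 - (-24)) / (4 - 0) = -28
P[-2,0,2,4] = (-28 - (-4)) / (4 - (-2)) = -4

-4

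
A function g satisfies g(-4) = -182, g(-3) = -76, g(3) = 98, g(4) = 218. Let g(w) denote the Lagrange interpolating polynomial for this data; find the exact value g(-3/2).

L_0(-3/2) = (3/2)·(-9/2)·(-11/2)/[(-1)·(-7)·(-8)] = -297/448
L_1(-3/2) = (5/2)·(-9/2)·(-11/2)/[(1)·(-6)·(-7)] = 165/112
L_2(-3/2) = (5/2)·(3/2)·(-11/2)/[(7)·(6)·(-1)] = 55/112
L_3(-3/2) = (5/2)·(3/2)·(-9/2)/[(8)·(7)·(1)] = -135/448
Sum: (-182)·(-297/448) + (-76)·(165/112) + 98·(55/112) + 218·(-135/448) = -71/8

-71/8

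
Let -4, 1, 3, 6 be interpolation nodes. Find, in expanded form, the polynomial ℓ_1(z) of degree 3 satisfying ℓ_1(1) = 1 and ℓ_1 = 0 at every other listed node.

ℓ_1(z) = (1/50)z^3 - (1/10)z^2 - (9/25)z + 36/25

ℓ_1(z) = (z + 4)(z - 3)(z - 6) / [(5)·(-2)·(-5)]
       = (z^3 - 5z^2 - 18z + 72) / (50)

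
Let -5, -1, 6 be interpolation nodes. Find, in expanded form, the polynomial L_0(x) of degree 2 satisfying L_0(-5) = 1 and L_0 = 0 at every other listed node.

L_0(x) = (x + 1)(x - 6) / [(-4)·(-11)]
       = (x^2 - 5x - 6) / (44)

L_0(x) = (1/44)x^2 - (5/44)x - 3/22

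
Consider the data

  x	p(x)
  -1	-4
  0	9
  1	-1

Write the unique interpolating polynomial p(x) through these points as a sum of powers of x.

p(x) = -(23/2)x^2 + (3/2)x + 9

Build the Lagrange basis polynomials:
L_0(x) = x(x - 1) / [2] = (1/2)x^2 - (1/2)x
L_1(x) = (x + 1)(x - 1) / [-1] = -x^2 + 1
L_2(x) = (x + 1)x / [2] = (1/2)x^2 + (1/2)x
p(x) = (-4)·L_0 + 9·L_1 + (-1)·L_2
  (-4)·L_0(x) = -2x^2 + 2x
  9·L_1(x) = -9x^2 + 9
  (-1)·L_2(x) = -(1/2)x^2 - (1/2)x
Adding term by term: -(23/2)x^2 + (3/2)x + 9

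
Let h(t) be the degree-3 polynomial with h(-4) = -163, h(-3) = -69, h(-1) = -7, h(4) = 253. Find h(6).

777

Evaluate each Lagrange basis at t = 6:
L_0(6) = (9)·(7)·(2)/[(-1)·(-3)·(-8)] = -21/4
L_1(6) = (10)·(7)·(2)/[(1)·(-2)·(-7)] = 10
L_2(6) = (10)·(9)·(2)/[(3)·(2)·(-5)] = -6
L_3(6) = (10)·(9)·(7)/[(8)·(7)·(5)] = 9/4
Sum: (-163)·(-21/4) + (-69)·(10) + (-7)·(-6) + 253·(9/4) = 777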